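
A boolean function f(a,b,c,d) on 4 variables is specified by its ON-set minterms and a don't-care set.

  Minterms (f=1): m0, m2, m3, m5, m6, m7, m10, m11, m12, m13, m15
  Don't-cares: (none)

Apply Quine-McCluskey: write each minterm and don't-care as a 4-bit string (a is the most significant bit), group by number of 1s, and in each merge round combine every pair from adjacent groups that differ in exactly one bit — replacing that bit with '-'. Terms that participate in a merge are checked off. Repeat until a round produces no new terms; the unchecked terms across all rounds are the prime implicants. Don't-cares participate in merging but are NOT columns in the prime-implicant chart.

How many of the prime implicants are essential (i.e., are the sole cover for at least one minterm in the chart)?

Round 0: 0000✓ 0010✓ 0011✓ 0101✓ 0110✓ 0111✓ 1010✓ 1011✓ 1100✓ 1101✓ 1111✓
Round 1: -010✓ -011✓ -101✓ -111✓ 0-10✓ 0-11✓ 00-0 001-✓ 01-1✓ 011-✓ 1-11✓ 101-✓ 11-1✓ 110-
Round 2: --11 -01- -1-1 0-1-
PIs = {--11, -01-, -1-1, 0-1-, 00-0, 110-}
Coverage chart:
  m0: 00-0 ←essential
  m2: -01-,0-1-,00-0
  m3: --11,-01-,0-1-
  m5: -1-1 ←essential
  m6: 0-1- ←essential
  m7: --11,-1-1,0-1-
  m10: -01- ←essential
  m11: --11,-01-
  m12: 110- ←essential
  m13: -1-1,110-
  m15: --11,-1-1
Essential: -01-, -1-1, 0-1-, 00-0, 110-

5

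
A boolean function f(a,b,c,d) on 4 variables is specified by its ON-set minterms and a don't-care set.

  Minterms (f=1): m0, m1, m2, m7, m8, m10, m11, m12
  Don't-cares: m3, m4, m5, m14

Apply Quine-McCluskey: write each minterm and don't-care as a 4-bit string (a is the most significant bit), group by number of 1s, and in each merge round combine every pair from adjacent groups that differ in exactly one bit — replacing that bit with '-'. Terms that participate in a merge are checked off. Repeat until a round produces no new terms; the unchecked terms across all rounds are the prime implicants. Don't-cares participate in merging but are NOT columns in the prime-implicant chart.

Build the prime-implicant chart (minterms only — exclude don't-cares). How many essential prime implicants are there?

2

Round 0: 0000✓ 0001✓ 0010✓ 0011✓ 0100✓ 0101✓ 0111✓ 1000✓ 1010✓ 1011✓ 1100✓ 1110✓
Round 1: -000✓ -010✓ -011✓ -100✓ 0-00✓ 0-01✓ 0-11✓ 00-0✓ 00-1✓ 000-✓ 001-✓ 01-1✓ 010-✓ 1-00✓ 1-10✓ 10-0✓ 101-✓ 11-0✓
Round 2: --00 -0-0 -01- 0--1 0-0- 00-- 1--0
PIs = {--00, -0-0, -01-, 0--1, 0-0-, 00--, 1--0}
Coverage chart:
  m0: --00,-0-0,0-0-,00--
  m1: 0--1,0-0-,00--
  m2: -0-0,-01-,00--
  m7: 0--1 ←essential
  m8: --00,-0-0,1--0
  m10: -0-0,-01-,1--0
  m11: -01- ←essential
  m12: --00,1--0
Essential: -01-, 0--1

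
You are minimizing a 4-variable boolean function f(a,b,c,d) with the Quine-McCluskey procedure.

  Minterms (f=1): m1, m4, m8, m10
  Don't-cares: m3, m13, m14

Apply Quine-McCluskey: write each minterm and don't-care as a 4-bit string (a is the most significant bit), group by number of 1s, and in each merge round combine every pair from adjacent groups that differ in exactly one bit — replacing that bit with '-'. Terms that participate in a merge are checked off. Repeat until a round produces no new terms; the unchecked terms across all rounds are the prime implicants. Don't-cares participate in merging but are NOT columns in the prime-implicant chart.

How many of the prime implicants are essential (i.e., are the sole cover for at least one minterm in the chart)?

3

Round 0: 0001✓ 0011✓ 0100 1000✓ 1010✓ 1101 1110✓
Round 1: 00-1 1-10 10-0
PIs = {00-1, 0100, 1-10, 10-0, 1101}
Coverage chart:
  m1: 00-1 ←essential
  m4: 0100 ←essential
  m8: 10-0 ←essential
  m10: 1-10,10-0
Essential: 00-1, 0100, 10-0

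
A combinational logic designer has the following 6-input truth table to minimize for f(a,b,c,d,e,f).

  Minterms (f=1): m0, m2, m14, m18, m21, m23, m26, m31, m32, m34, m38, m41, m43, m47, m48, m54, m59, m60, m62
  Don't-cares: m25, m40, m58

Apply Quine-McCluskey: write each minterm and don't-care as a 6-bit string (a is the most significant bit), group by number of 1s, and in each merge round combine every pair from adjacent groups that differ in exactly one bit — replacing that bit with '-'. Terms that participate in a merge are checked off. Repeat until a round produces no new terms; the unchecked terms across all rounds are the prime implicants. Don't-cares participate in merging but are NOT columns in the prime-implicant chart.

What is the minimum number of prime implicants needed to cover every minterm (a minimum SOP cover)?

size-2^0 implicants → 000000(✓)  000010(✓)  001110  010010(✓)  010101(✓)  010111(✓)  011001  011010(✓)  011111(✓)  100000(✓)  100010(✓)  100110(✓)  101000(✓)  101001(✓)  101011(✓)  101111(✓)  110000(✓)  110110(✓)  111010(✓)  111011(✓)  111100(✓)  111110(✓)
size-2^1 implicants → -00000(✓)  -00010(✓)  -11010  0-0010  0000-0(✓)  01-010  01-111  0101-1  1-0000  1-0110  1-1011  10-000  100-10  1000-0(✓)  101-11  1010-1  10100-  11-110  111-10  11101-  1111-0
size-2^2 implicants → -000-0
Unchecked terms (primes): -000-0, -11010, 0-0010, 001110, 01-010, 01-111, 0101-1, 011001, 1-0000, 1-0110, 1-1011, 10-000, 100-10, 101-11, 1010-1, 10100-, 11-110, 111-10, 11101-, 1111-0
Minterm coverage:
  m0 ⊆ -000-0 [E]
  m2 ⊆ -000-0,0-0010
  m14 ⊆ 001110 [E]
  m18 ⊆ 0-0010,01-010
  m21 ⊆ 0101-1 [E]
  m23 ⊆ 01-111,0101-1
  m26 ⊆ -11010,01-010
  m31 ⊆ 01-111 [E]
  m32 ⊆ -000-0,1-0000,10-000
  m34 ⊆ -000-0,100-10
  m38 ⊆ 1-0110,100-10
  m41 ⊆ 1010-1,10100-
  m43 ⊆ 1-1011,101-11,1010-1
  m47 ⊆ 101-11 [E]
  m48 ⊆ 1-0000 [E]
  m54 ⊆ 1-0110,11-110
  m59 ⊆ 1-1011,11101-
  m60 ⊆ 1111-0 [E]
  m62 ⊆ 11-110,111-10,1111-0
E = {-000-0, 001110, 01-111, 0101-1, 1-0000, 101-11, 1111-0}
Petrick residual → 01-010, 1-0110, 1-1011, 1010-1
Cover = b'c'd'f' + a'b'cdef' + a'bd'ef' + a'bdef + a'bc'df + ac'd'e'f' + ac'def' + acd'ef + ab'cef + ab'cd'f + abcdf'  |cover|=11

11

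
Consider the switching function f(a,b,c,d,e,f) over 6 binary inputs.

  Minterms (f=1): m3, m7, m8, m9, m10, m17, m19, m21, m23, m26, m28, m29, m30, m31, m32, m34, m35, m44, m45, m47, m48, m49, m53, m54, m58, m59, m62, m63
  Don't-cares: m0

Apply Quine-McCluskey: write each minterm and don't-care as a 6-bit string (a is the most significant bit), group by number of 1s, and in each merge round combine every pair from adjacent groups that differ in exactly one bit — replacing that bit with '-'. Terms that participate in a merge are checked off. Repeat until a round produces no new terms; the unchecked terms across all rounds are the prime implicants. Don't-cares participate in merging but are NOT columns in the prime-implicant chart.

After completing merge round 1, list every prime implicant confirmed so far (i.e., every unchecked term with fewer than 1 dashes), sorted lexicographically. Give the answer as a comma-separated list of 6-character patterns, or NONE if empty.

NONE

Round 0: 000000✓ 000011✓ 000111✓ 001000✓ 001001✓ 001010✓ 010001✓ 010011✓ 010101✓ 010111✓ 011010✓ 011100✓ 011101✓ 011110✓ 011111✓ 100000✓ 100010✓ 100011✓ 101100✓ 101101✓ 101111✓ 110000✓ 110001✓ 110101✓ 110110✓ 111010✓ 111011✓ 111110✓ 111111✓
Round 1: -00000 -00011 -10001✓ -10101✓ -11010✓ -11110✓ -11111✓ 0-0011✓ 0-0111✓ 0-1010 00-000 000-11✓ 0010-0 00100- 01-101✓ 01-111✓ 010-01✓ 010-11✓ 0100-1✓ 0101-1✓ 011-10✓ 0111-0✓ 0111-1✓ 01110-✓ 01111-✓ 1-0000 1-1111 1000-0 10001- 1011-1 10110- 11-110 110-01✓ 11000- 111-10✓ 111-11✓ 11101-✓ 11111-✓
Round 2: -10-01 -11-10 -1111- 0-0-11 01-1-1 010--1 0111-- 111-1-
PIs = {-00000, -00011, -10-01, -11-10, -1111-, 0-0-11, 0-1010, 00-000, 0010-0, 00100-, 01-1-1, 010--1, 0111--, 1-0000, 1-1111, 1000-0, 10001-, 1011-1, 10110-, 11-110, 11000-, 111-1-}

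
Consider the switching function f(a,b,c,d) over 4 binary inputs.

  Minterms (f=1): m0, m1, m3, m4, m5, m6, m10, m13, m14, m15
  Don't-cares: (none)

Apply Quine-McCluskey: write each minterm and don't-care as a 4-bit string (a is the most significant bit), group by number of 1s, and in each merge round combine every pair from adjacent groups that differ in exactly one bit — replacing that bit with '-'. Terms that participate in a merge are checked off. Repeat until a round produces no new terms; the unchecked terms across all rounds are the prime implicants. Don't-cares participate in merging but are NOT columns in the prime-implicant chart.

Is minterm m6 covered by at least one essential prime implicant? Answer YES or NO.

NO

size-2^0 implicants → 0000(✓)  0001(✓)  0011(✓)  0100(✓)  0101(✓)  0110(✓)  1010(✓)  1101(✓)  1110(✓)  1111(✓)
size-2^1 implicants → -101  -110  0-00(✓)  0-01(✓)  00-1  000-(✓)  01-0  010-(✓)  1-10  11-1  111-
size-2^2 implicants → 0-0-
Unchecked terms (primes): -101, -110, 0-0-, 00-1, 01-0, 1-10, 11-1, 111-
Minterm coverage:
  m0 ⊆ 0-0- [E]
  m1 ⊆ 0-0-,00-1
  m3 ⊆ 00-1 [E]
  m4 ⊆ 0-0-,01-0
  m5 ⊆ -101,0-0-
  m6 ⊆ -110,01-0
  m10 ⊆ 1-10 [E]
  m13 ⊆ -101,11-1
  m14 ⊆ -110,1-10,111-
  m15 ⊆ 11-1,111-
E = {0-0-, 00-1, 1-10}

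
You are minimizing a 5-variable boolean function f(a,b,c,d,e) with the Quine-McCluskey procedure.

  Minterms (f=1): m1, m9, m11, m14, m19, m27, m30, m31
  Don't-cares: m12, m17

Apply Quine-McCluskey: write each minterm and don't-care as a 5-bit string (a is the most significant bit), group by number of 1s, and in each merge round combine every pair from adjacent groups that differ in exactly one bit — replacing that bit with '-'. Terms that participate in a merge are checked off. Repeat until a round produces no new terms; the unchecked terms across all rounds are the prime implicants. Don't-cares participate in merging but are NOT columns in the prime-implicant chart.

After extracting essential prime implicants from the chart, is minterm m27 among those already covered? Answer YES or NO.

size-2^0 implicants → 00001(✓)  01001(✓)  01011(✓)  01100(✓)  01110(✓)  10001(✓)  10011(✓)  11011(✓)  11110(✓)  11111(✓)
size-2^1 implicants → -0001  -1011  -1110  0-001  010-1  011-0  1-011  100-1  11-11  1111-
Unchecked terms (primes): -0001, -1011, -1110, 0-001, 010-1, 011-0, 1-011, 100-1, 11-11, 1111-
Minterm coverage:
  m1 ⊆ -0001,0-001
  m9 ⊆ 0-001,010-1
  m11 ⊆ -1011,010-1
  m14 ⊆ -1110,011-0
  m19 ⊆ 1-011,100-1
  m27 ⊆ -1011,1-011,11-11
  m30 ⊆ -1110,1111-
  m31 ⊆ 11-11,1111-
(no essential prime implicants)

NO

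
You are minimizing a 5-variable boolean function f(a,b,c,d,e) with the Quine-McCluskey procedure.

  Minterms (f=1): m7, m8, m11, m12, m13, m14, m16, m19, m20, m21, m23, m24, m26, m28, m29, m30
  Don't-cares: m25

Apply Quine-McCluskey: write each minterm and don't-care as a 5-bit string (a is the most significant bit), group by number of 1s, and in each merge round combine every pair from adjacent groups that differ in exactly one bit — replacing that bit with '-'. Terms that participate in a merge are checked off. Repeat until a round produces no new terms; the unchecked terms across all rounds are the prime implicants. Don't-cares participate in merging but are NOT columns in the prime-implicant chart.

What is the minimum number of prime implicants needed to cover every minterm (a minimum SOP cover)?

[col 0] 00111*, 01000*, 01011, 01100*, 01101*, 01110*, 10000*, 10011*, 10100*, 10101*, 10111*, 11000*, 11001*, 11010*, 11100*, 11101*, 11110*
[col 1] -0111, -1000*, -1100*, -1101*, -1110*, 01-00*, 011-0*, 0110-*, 1-000*, 1-100*, 1-101*, 10-00*, 10-11, 101-1, 1010-*, 11-00*, 11-01*, 11-10*, 110-0*, 1100-*, 111-0*, 1110-*
[col 2] -1-00, -11-0, -110-, 1--00, 1-10-, 11--0, 11-0-
Prime implicants: -0111, -1-00, -11-0, -110-, 01011, 1--00, 1-10-, 10-11, 101-1, 11--0, 11-0-
PI chart (minterm → PIs covering it):
  7 | -0111  (sole → essential)
  8 | -1-00  (sole → essential)
  11 | 01011  (sole → essential)
  12 | -1-00,-11-0,-110-
  13 | -110-  (sole → essential)
  14 | -11-0  (sole → essential)
  16 | 1--00  (sole → essential)
  19 | 10-11  (sole → essential)
  20 | 1--00,1-10-
  21 | 1-10-,101-1
  23 | -0111,10-11,101-1
  24 | -1-00,1--00,11--0,11-0-
  26 | 11--0  (sole → essential)
  28 | -1-00,-11-0,-110-,1--00,1-10-,11--0,11-0-
  29 | -110-,1-10-,11-0-
  30 | -11-0,11--0
Essential prime implicants: -0111, -1-00, -11-0, -110-, 01011, 1--00, 10-11, 11--0
Petrick residual → 1-10-
Minimum SOP uses 9 PIs: b'cde + bd'e' + bce' + bcd' + a'bc'de + ad'e' + acd' + ab'de + abe'

9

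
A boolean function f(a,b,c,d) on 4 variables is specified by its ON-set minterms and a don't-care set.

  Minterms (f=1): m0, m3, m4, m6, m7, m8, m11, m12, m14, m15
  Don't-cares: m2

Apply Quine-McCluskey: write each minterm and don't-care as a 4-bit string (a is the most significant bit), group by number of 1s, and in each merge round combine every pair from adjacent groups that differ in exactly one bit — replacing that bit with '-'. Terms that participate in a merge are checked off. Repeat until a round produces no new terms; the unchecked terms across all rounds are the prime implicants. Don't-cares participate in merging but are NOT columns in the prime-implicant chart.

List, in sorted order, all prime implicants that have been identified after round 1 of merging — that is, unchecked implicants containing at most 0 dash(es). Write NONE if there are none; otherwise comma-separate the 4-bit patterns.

size-2^0 implicants → 0000(✓)  0010(✓)  0011(✓)  0100(✓)  0110(✓)  0111(✓)  1000(✓)  1011(✓)  1100(✓)  1110(✓)  1111(✓)
size-2^1 implicants → -000(✓)  -011(✓)  -100(✓)  -110(✓)  -111(✓)  0-00(✓)  0-10(✓)  0-11(✓)  00-0(✓)  001-(✓)  01-0(✓)  011-(✓)  1-00(✓)  1-11(✓)  11-0(✓)  111-(✓)
size-2^2 implicants → --00  --11  -1-0  -11-  0--0  0-1-
Unchecked terms (primes): --00, --11, -1-0, -11-, 0--0, 0-1-

NONE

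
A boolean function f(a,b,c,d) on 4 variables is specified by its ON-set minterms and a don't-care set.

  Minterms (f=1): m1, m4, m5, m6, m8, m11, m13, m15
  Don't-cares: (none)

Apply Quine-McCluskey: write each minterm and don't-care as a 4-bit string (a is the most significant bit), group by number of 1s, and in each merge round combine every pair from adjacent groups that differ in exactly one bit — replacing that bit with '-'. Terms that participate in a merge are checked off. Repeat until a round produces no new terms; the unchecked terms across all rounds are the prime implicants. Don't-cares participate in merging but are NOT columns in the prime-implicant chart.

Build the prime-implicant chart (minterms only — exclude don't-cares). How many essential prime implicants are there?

4

Round 0: 0001✓ 0100✓ 0101✓ 0110✓ 1000 1011✓ 1101✓ 1111✓
Round 1: -101 0-01 01-0 010- 1-11 11-1
PIs = {-101, 0-01, 01-0, 010-, 1-11, 1000, 11-1}
Coverage chart:
  m1: 0-01 ←essential
  m4: 01-0,010-
  m5: -101,0-01,010-
  m6: 01-0 ←essential
  m8: 1000 ←essential
  m11: 1-11 ←essential
  m13: -101,11-1
  m15: 1-11,11-1
Essential: 0-01, 01-0, 1-11, 1000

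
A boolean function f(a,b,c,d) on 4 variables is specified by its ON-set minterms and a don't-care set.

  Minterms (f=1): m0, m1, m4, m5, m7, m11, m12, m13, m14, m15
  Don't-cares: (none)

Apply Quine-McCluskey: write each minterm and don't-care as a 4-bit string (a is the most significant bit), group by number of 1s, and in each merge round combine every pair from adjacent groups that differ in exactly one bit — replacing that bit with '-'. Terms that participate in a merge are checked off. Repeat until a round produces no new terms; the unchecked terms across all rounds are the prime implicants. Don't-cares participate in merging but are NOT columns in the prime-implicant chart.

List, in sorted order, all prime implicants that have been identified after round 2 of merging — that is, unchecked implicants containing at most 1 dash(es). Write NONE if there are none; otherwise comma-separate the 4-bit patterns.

1-11

size-2^0 implicants → 0000(✓)  0001(✓)  0100(✓)  0101(✓)  0111(✓)  1011(✓)  1100(✓)  1101(✓)  1110(✓)  1111(✓)
size-2^1 implicants → -100(✓)  -101(✓)  -111(✓)  0-00(✓)  0-01(✓)  000-(✓)  01-1(✓)  010-(✓)  1-11  11-0(✓)  11-1(✓)  110-(✓)  111-(✓)
size-2^2 implicants → -1-1  -10-  0-0-  11--
Unchecked terms (primes): -1-1, -10-, 0-0-, 1-11, 11--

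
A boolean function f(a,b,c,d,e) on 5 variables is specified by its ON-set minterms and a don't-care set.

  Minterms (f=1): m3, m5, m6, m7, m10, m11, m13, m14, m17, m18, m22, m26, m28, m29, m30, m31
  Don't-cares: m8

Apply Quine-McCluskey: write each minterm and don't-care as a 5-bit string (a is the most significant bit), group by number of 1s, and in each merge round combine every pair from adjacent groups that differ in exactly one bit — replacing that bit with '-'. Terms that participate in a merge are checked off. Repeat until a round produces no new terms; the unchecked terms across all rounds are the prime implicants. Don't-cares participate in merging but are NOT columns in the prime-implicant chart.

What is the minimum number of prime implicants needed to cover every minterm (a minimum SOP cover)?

size-2^0 implicants → 00011(✓)  00101(✓)  00110(✓)  00111(✓)  01000(✓)  01010(✓)  01011(✓)  01101(✓)  01110(✓)  10001  10010(✓)  10110(✓)  11010(✓)  11100(✓)  11101(✓)  11110(✓)  11111(✓)
size-2^1 implicants → -0110(✓)  -1010(✓)  -1101  -1110(✓)  0-011  0-101  0-110(✓)  00-11  001-1  0011-  01-10(✓)  010-0  0101-  1-010(✓)  1-110(✓)  10-10(✓)  11-10(✓)  111-0(✓)  111-1(✓)  1110-(✓)  1111-(✓)
size-2^2 implicants → --110  -1-10  1--10  111--
Unchecked terms (primes): --110, -1-10, -1101, 0-011, 0-101, 00-11, 001-1, 0011-, 010-0, 0101-, 1--10, 10001, 111--
Minterm coverage:
  m3 ⊆ 0-011,00-11
  m5 ⊆ 0-101,001-1
  m6 ⊆ --110,0011-
  m7 ⊆ 00-11,001-1,0011-
  m10 ⊆ -1-10,010-0,0101-
  m11 ⊆ 0-011,0101-
  m13 ⊆ -1101,0-101
  m14 ⊆ --110,-1-10
  m17 ⊆ 10001 [E]
  m18 ⊆ 1--10 [E]
  m22 ⊆ --110,1--10
  m26 ⊆ -1-10,1--10
  m28 ⊆ 111-- [E]
  m29 ⊆ -1101,111--
  m30 ⊆ --110,-1-10,1--10,111--
  m31 ⊆ 111-- [E]
E = {1--10, 10001, 111--}
Petrick residual → --110, 0-101, 00-11, 0101-
Cover = cde' + a'cd'e + a'b'de + a'bc'd + ade' + ab'c'd'e + abc  |cover|=7

7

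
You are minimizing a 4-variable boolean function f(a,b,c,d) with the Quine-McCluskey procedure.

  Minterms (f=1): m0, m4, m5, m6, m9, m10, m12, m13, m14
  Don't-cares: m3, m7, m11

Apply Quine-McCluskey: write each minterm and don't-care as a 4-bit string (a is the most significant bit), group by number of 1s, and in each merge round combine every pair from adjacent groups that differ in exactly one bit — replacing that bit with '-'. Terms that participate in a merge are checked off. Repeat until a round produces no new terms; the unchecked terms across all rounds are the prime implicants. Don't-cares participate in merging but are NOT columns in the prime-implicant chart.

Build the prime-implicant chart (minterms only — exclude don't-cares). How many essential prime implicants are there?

size-2^0 implicants → 0000(✓)  0011(✓)  0100(✓)  0101(✓)  0110(✓)  0111(✓)  1001(✓)  1010(✓)  1011(✓)  1100(✓)  1101(✓)  1110(✓)
size-2^1 implicants → -011  -100(✓)  -101(✓)  -110(✓)  0-00  0-11  01-0(✓)  01-1(✓)  010-(✓)  011-(✓)  1-01  1-10  10-1  101-  11-0(✓)  110-(✓)
size-2^2 implicants → -1-0  -10-  01--
Unchecked terms (primes): -011, -1-0, -10-, 0-00, 0-11, 01--, 1-01, 1-10, 10-1, 101-
Minterm coverage:
  m0 ⊆ 0-00 [E]
  m4 ⊆ -1-0,-10-,0-00,01--
  m5 ⊆ -10-,01--
  m6 ⊆ -1-0,01--
  m9 ⊆ 1-01,10-1
  m10 ⊆ 1-10,101-
  m12 ⊆ -1-0,-10-
  m13 ⊆ -10-,1-01
  m14 ⊆ -1-0,1-10
E = {0-00}

1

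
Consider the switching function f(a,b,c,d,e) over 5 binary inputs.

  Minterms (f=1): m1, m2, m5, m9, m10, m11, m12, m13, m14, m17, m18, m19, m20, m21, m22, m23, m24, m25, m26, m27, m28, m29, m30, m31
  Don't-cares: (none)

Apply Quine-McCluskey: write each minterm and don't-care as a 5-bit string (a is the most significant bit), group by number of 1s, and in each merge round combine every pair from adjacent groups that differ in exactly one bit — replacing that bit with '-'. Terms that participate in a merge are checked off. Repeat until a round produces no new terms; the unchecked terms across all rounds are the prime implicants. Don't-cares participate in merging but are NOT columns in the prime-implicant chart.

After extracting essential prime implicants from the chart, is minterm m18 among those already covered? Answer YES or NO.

size-2^0 implicants → 00001(✓)  00010(✓)  00101(✓)  01001(✓)  01010(✓)  01011(✓)  01100(✓)  01101(✓)  01110(✓)  10001(✓)  10010(✓)  10011(✓)  10100(✓)  10101(✓)  10110(✓)  10111(✓)  11000(✓)  11001(✓)  11010(✓)  11011(✓)  11100(✓)  11101(✓)  11110(✓)  11111(✓)
size-2^1 implicants → -0001(✓)  -0010(✓)  -0101(✓)  -1001(✓)  -1010(✓)  -1011(✓)  -1100(✓)  -1101(✓)  -1110(✓)  0-001(✓)  0-010(✓)  0-101(✓)  00-01(✓)  01-01(✓)  01-10(✓)  010-1(✓)  0101-(✓)  011-0(✓)  0110-(✓)  1-001(✓)  1-010(✓)  1-011(✓)  1-100(✓)  1-101(✓)  1-110(✓)  1-111(✓)  10-01(✓)  10-10(✓)  10-11(✓)  100-1(✓)  1001-(✓)  101-0(✓)  101-1(✓)  1010-(✓)  1011-(✓)  11-00(✓)  11-01(✓)  11-10(✓)  11-11(✓)  110-0(✓)  110-1(✓)  1100-(✓)  1101-(✓)  111-0(✓)  111-1(✓)  1110-(✓)  1111-(✓)
size-2^2 implicants → --001(✓)  --010  --101(✓)  -0-01(✓)  -1-01(✓)  -1-10  -10-1  -101-  -11-0  -110-  0--01(✓)  1--01(✓)  1--10(✓)  1--11(✓)  1-0-1(✓)  1-01-(✓)  1-1-0(✓)  1-1-1(✓)  1-10-(✓)  1-11-(✓)  10--1(✓)  10-1-(✓)  101--(✓)  11--0(✓)  11--1(✓)  11-0-(✓)  11-1-(✓)  110--(✓)  111--(✓)
size-2^3 implicants → ---01  1---1  1--1-  1-1--  11---
Unchecked terms (primes): ---01, --010, -1-10, -10-1, -101-, -11-0, -110-, 1---1, 1--1-, 1-1--, 11---
Minterm coverage:
  m1 ⊆ ---01 [E]
  m2 ⊆ --010 [E]
  m5 ⊆ ---01 [E]
  m9 ⊆ ---01,-10-1
  m10 ⊆ --010,-1-10,-101-
  m11 ⊆ -10-1,-101-
  m12 ⊆ -11-0,-110-
  m13 ⊆ ---01,-110-
  m14 ⊆ -1-10,-11-0
  m17 ⊆ ---01,1---1
  m18 ⊆ --010,1--1-
  m19 ⊆ 1---1,1--1-
  m20 ⊆ 1-1-- [E]
  m21 ⊆ ---01,1---1,1-1--
  m22 ⊆ 1--1-,1-1--
  m23 ⊆ 1---1,1--1-,1-1--
  m24 ⊆ 11--- [E]
  m25 ⊆ ---01,-10-1,1---1,11---
  m26 ⊆ --010,-1-10,-101-,1--1-,11---
  m27 ⊆ -10-1,-101-,1---1,1--1-,11---
  m28 ⊆ -11-0,-110-,1-1--,11---
  m29 ⊆ ---01,-110-,1---1,1-1--,11---
  m30 ⊆ -1-10,-11-0,1--1-,1-1--,11---
  m31 ⊆ 1---1,1--1-,1-1--,11---
E = {---01, --010, 1-1--, 11---}

YES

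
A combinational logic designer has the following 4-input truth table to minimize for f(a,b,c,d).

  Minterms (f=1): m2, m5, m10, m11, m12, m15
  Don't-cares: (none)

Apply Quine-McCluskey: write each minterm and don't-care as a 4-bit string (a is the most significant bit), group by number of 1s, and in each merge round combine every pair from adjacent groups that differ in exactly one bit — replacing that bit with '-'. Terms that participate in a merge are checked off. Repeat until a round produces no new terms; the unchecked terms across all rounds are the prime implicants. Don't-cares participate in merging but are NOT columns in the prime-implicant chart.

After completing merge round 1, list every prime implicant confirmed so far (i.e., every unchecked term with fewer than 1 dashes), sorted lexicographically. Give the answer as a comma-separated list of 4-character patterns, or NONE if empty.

[col 0] 0010*, 0101, 1010*, 1011*, 1100, 1111*
[col 1] -010, 1-11, 101-
Prime implicants: -010, 0101, 1-11, 101-, 1100

0101, 1100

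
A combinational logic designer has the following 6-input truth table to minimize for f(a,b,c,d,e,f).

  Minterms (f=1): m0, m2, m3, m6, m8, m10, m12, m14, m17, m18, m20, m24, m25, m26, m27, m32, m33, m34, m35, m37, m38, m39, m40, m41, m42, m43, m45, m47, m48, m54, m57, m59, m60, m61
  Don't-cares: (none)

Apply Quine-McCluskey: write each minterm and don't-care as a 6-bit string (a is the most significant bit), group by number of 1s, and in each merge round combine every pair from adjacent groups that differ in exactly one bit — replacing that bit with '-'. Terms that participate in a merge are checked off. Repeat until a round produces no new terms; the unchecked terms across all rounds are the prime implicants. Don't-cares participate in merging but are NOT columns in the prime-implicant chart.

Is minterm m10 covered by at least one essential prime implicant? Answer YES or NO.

Round 0: 000000✓ 000010✓ 000011✓ 000110✓ 001000✓ 001010✓ 001100✓ 001110✓ 010001✓ 010010✓ 010100 011000✓ 011001✓ 011010✓ 011011✓ 100000✓ 100001✓ 100010✓ 100011✓ 100101✓ 100110✓ 100111✓ 101000✓ 101001✓ 101010✓ 101011✓ 101101✓ 101111✓ 110000✓ 110110✓ 111001✓ 111011✓ 111100✓ 111101✓
Round 1: -00000✓ -00010✓ -00011✓ -00110✓ -01000✓ -01010✓ -11001✓ -11011✓ 0-0010✓ 0-1000✓ 0-1010✓ 00-000✓ 00-010✓ 00-110✓ 000-10✓ 0000-0✓ 00001-✓ 001-00✓ 001-10✓ 0010-0✓ 0011-0✓ 01-001 01-010✓ 0110-0✓ 0110-1✓ 01100-✓ 01101-✓ 1-0000 1-0110 1-1001✓ 1-1011✓ 1-1101✓ 10-000✓ 10-001✓ 10-010✓ 10-011✓ 10-101✓ 10-111✓ 100-01✓ 100-10✓ 100-11✓ 1000-0✓ 1000-1✓ 10000-✓ 10001-✓ 1001-1✓ 10011-✓ 101-01✓ 101-11✓ 1010-0✓ 1010-1✓ 10100-✓ 10101-✓ 1011-1✓ 111-01✓ 1110-1✓ 11110-
Round 2: -0-000✓ -0-010✓ -00-10 -000-0✓ -0001- -010-0✓ -110-1 0--010 0-10-0 00--10 00-0-0✓ 001--0 0110-- 1-1-01 1-10-1 10--01✓ 10--11✓ 10-0-0✓ 10-0-1✓ 10-00-✓ 10-01-✓ 10-1-1✓ 100--1✓ 100-1- 1000--✓ 101--1✓ 1010--✓
Round 3: -0-0-0 10---1 10-0--
PIs = {-0-0-0, -00-10, -0001-, -110-1, 0--010, 0-10-0, 00--10, 001--0, 01-001, 010100, 0110--, 1-0000, 1-0110, 1-1-01, 1-10-1, 10---1, 10-0--, 100-1-, 11110-}
Coverage chart:
  m0: -0-0-0 ←essential
  m2: -0-0-0,-00-10,-0001-,0--010,00--10
  m3: -0001- ←essential
  m6: -00-10,00--10
  m8: -0-0-0,0-10-0,001--0
  m10: -0-0-0,0--010,0-10-0,00--10,001--0
  m12: 001--0 ←essential
  m14: 00--10,001--0
  m17: 01-001 ←essential
  m18: 0--010 ←essential
  m20: 010100 ←essential
  m24: 0-10-0,0110--
  m25: -110-1,01-001,0110--
  m26: 0--010,0-10-0,0110--
  m27: -110-1,0110--
  m32: -0-0-0,1-0000,10-0--
  m33: 10---1,10-0--
  m34: -0-0-0,-00-10,-0001-,10-0--,100-1-
  m35: -0001-,10---1,10-0--,100-1-
  m37: 10---1 ←essential
  m38: -00-10,1-0110,100-1-
  m39: 10---1,100-1-
  m40: -0-0-0,10-0--
  m41: 1-1-01,1-10-1,10---1,10-0--
  m42: -0-0-0,10-0--
  m43: 1-10-1,10---1,10-0--
  m45: 1-1-01,10---1
  m47: 10---1 ←essential
  m48: 1-0000 ←essential
  m54: 1-0110 ←essential
  m57: -110-1,1-1-01,1-10-1
  m59: -110-1,1-10-1
  m60: 11110- ←essential
  m61: 1-1-01,11110-
Essential: -0-0-0, -0001-, 0--010, 001--0, 01-001, 010100, 1-0000, 1-0110, 10---1, 11110-

YES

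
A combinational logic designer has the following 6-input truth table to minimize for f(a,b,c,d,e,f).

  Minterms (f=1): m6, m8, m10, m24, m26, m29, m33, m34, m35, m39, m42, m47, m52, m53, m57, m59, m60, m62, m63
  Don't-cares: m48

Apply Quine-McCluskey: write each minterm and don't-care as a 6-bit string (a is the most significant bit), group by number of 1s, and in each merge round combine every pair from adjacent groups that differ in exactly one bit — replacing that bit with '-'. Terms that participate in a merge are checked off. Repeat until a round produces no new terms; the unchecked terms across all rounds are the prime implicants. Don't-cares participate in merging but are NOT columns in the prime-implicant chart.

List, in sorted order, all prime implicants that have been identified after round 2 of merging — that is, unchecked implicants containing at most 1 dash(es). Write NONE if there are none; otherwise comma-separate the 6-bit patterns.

Round 0: 000110 001000✓ 001010✓ 011000✓ 011010✓ 011101 100001✓ 100010✓ 100011✓ 100111✓ 101010✓ 101111✓ 110000✓ 110100✓ 110101✓ 111001✓ 111011✓ 111100✓ 111110✓ 111111✓
Round 1: -01010 0-1000✓ 0-1010✓ 0010-0✓ 0110-0✓ 1-1111 10-010 10-111 100-11 1000-1 10001- 11-100 110-00 11010- 111-11 1110-1 1111-0 11111-
Round 2: 0-10-0
PIs = {-01010, 0-10-0, 000110, 011101, 1-1111, 10-010, 10-111, 100-11, 1000-1, 10001-, 11-100, 110-00, 11010-, 111-11, 1110-1, 1111-0, 11111-}

-01010, 000110, 011101, 1-1111, 10-010, 10-111, 100-11, 1000-1, 10001-, 11-100, 110-00, 11010-, 111-11, 1110-1, 1111-0, 11111-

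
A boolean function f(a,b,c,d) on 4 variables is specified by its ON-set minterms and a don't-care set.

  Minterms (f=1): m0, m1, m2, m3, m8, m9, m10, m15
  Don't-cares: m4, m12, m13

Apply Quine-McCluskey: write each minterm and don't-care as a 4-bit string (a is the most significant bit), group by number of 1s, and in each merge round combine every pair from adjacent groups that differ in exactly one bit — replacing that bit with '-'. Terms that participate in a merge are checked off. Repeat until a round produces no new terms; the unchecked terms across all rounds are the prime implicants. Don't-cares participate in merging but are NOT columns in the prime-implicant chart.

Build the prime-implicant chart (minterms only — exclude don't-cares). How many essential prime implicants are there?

3

size-2^0 implicants → 0000(✓)  0001(✓)  0010(✓)  0011(✓)  0100(✓)  1000(✓)  1001(✓)  1010(✓)  1100(✓)  1101(✓)  1111(✓)
size-2^1 implicants → -000(✓)  -001(✓)  -010(✓)  -100(✓)  0-00(✓)  00-0(✓)  00-1(✓)  000-(✓)  001-(✓)  1-00(✓)  1-01(✓)  10-0(✓)  100-(✓)  11-1  110-(✓)
size-2^2 implicants → --00  -0-0  -00-  00--  1-0-
Unchecked terms (primes): --00, -0-0, -00-, 00--, 1-0-, 11-1
Minterm coverage:
  m0 ⊆ --00,-0-0,-00-,00--
  m1 ⊆ -00-,00--
  m2 ⊆ -0-0,00--
  m3 ⊆ 00-- [E]
  m8 ⊆ --00,-0-0,-00-,1-0-
  m9 ⊆ -00-,1-0-
  m10 ⊆ -0-0 [E]
  m15 ⊆ 11-1 [E]
E = {-0-0, 00--, 11-1}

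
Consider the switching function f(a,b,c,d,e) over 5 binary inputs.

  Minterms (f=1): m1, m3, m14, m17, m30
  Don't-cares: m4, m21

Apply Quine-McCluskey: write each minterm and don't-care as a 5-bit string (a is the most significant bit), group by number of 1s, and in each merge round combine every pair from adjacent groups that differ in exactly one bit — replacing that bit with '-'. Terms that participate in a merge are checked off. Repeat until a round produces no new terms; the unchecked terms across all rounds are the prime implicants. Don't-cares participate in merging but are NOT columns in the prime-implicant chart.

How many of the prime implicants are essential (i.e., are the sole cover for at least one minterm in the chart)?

2

size-2^0 implicants → 00001(✓)  00011(✓)  00100  01110(✓)  10001(✓)  10101(✓)  11110(✓)
size-2^1 implicants → -0001  -1110  000-1  10-01
Unchecked terms (primes): -0001, -1110, 000-1, 00100, 10-01
Minterm coverage:
  m1 ⊆ -0001,000-1
  m3 ⊆ 000-1 [E]
  m14 ⊆ -1110 [E]
  m17 ⊆ -0001,10-01
  m30 ⊆ -1110 [E]
E = {-1110, 000-1}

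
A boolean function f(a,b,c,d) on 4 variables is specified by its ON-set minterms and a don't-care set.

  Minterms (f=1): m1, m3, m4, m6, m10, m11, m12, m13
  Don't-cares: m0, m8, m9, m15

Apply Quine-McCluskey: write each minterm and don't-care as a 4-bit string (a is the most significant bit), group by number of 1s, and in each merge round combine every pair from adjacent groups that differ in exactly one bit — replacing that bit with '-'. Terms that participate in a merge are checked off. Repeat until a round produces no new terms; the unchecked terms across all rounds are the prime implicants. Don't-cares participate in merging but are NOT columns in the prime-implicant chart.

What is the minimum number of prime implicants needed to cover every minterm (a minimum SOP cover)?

size-2^0 implicants → 0000(✓)  0001(✓)  0011(✓)  0100(✓)  0110(✓)  1000(✓)  1001(✓)  1010(✓)  1011(✓)  1100(✓)  1101(✓)  1111(✓)
size-2^1 implicants → -000(✓)  -001(✓)  -011(✓)  -100(✓)  0-00(✓)  00-1(✓)  000-(✓)  01-0  1-00(✓)  1-01(✓)  1-11(✓)  10-0(✓)  10-1(✓)  100-(✓)  101-(✓)  11-1(✓)  110-(✓)
size-2^2 implicants → --00  -0-1  -00-  1--1  1-0-  10--
Unchecked terms (primes): --00, -0-1, -00-, 01-0, 1--1, 1-0-, 10--
Minterm coverage:
  m1 ⊆ -0-1,-00-
  m3 ⊆ -0-1 [E]
  m4 ⊆ --00,01-0
  m6 ⊆ 01-0 [E]
  m10 ⊆ 10-- [E]
  m11 ⊆ -0-1,1--1,10--
  m12 ⊆ --00,1-0-
  m13 ⊆ 1--1,1-0-
E = {-0-1, 01-0, 10--}
Petrick residual → 1-0-
Cover = b'd + a'bd' + ac' + ab'  |cover|=4

4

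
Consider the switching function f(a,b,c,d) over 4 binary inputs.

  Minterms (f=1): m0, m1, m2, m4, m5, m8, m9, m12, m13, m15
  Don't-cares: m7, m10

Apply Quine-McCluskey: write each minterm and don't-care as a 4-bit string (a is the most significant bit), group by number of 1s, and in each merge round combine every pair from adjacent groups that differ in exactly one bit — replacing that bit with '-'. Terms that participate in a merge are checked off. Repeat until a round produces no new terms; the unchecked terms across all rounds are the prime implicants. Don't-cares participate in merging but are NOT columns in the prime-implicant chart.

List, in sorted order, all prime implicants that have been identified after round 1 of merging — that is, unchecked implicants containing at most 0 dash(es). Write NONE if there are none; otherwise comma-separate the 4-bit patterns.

NONE

Round 0: 0000✓ 0001✓ 0010✓ 0100✓ 0101✓ 0111✓ 1000✓ 1001✓ 1010✓ 1100✓ 1101✓ 1111✓
Round 1: -000✓ -001✓ -010✓ -100✓ -101✓ -111✓ 0-00✓ 0-01✓ 00-0✓ 000-✓ 01-1✓ 010-✓ 1-00✓ 1-01✓ 10-0✓ 100-✓ 11-1✓ 110-✓
Round 2: --00✓ --01✓ -0-0 -00-✓ -1-1 -10-✓ 0-0-✓ 1-0-✓
Round 3: --0-
PIs = {--0-, -0-0, -1-1}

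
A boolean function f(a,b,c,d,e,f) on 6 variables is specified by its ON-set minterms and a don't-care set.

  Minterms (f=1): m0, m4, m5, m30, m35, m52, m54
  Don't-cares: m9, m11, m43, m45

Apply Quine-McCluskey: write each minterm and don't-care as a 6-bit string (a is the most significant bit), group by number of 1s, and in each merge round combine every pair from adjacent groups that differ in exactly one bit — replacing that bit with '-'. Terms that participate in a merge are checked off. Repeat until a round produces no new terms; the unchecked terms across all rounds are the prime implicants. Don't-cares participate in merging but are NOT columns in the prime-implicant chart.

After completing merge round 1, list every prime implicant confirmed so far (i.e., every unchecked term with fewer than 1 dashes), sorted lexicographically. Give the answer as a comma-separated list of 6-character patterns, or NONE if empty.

011110, 101101

size-2^0 implicants → 000000(✓)  000100(✓)  000101(✓)  001001(✓)  001011(✓)  011110  100011(✓)  101011(✓)  101101  110100(✓)  110110(✓)
size-2^1 implicants → -01011  000-00  00010-  0010-1  10-011  1101-0
Unchecked terms (primes): -01011, 000-00, 00010-, 0010-1, 011110, 10-011, 101101, 1101-0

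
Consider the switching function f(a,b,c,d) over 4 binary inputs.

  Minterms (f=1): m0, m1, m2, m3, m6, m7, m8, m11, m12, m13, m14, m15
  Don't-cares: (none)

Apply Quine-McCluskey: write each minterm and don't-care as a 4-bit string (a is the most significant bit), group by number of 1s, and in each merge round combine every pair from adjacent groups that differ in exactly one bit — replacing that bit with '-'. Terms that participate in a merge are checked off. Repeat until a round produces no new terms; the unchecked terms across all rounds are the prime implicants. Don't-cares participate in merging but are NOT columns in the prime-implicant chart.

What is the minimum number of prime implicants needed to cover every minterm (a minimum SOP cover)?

Round 0: 0000✓ 0001✓ 0010✓ 0011✓ 0110✓ 0111✓ 1000✓ 1011✓ 1100✓ 1101✓ 1110✓ 1111✓
Round 1: -000 -011✓ -110✓ -111✓ 0-10✓ 0-11✓ 00-0✓ 00-1✓ 000-✓ 001-✓ 011-✓ 1-00 1-11✓ 11-0✓ 11-1✓ 110-✓ 111-✓
Round 2: --11 -11- 0-1- 00-- 11--
PIs = {--11, -000, -11-, 0-1-, 00--, 1-00, 11--}
Coverage chart:
  m0: -000,00--
  m1: 00-- ←essential
  m2: 0-1-,00--
  m3: --11,0-1-,00--
  m6: -11-,0-1-
  m7: --11,-11-,0-1-
  m8: -000,1-00
  m11: --11 ←essential
  m12: 1-00,11--
  m13: 11-- ←essential
  m14: -11-,11--
  m15: --11,-11-,11--
Essential: --11, 00--, 11--
Petrick residual → -000, -11-
Min cover (5 terms): cd + b'c'd' + bc + a'b' + ab

5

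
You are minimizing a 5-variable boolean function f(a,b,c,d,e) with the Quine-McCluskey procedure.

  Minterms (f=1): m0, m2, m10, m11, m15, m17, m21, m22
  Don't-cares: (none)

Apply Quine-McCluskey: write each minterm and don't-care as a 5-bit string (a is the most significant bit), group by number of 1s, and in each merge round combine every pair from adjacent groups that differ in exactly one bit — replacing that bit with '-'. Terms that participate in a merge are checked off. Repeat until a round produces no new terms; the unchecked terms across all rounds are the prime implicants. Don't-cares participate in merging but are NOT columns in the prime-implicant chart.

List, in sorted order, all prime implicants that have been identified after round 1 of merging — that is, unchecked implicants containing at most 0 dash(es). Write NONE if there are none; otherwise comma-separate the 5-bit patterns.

10110

size-2^0 implicants → 00000(✓)  00010(✓)  01010(✓)  01011(✓)  01111(✓)  10001(✓)  10101(✓)  10110
size-2^1 implicants → 0-010  000-0  01-11  0101-  10-01
Unchecked terms (primes): 0-010, 000-0, 01-11, 0101-, 10-01, 10110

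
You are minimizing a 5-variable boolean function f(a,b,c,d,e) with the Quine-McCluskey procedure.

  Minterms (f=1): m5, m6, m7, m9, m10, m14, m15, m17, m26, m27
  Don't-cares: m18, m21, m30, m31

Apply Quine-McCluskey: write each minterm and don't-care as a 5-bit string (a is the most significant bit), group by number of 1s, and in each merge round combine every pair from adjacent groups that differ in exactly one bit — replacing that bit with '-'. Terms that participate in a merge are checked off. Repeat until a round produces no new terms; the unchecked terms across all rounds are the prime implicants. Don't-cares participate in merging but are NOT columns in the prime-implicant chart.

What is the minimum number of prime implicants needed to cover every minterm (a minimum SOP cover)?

size-2^0 implicants → 00101(✓)  00110(✓)  00111(✓)  01001  01010(✓)  01110(✓)  01111(✓)  10001(✓)  10010(✓)  10101(✓)  11010(✓)  11011(✓)  11110(✓)  11111(✓)
size-2^1 implicants → -0101  -1010(✓)  -1110(✓)  -1111(✓)  0-110(✓)  0-111(✓)  001-1  0011-(✓)  01-10(✓)  0111-(✓)  1-010  10-01  11-10(✓)  11-11(✓)  1101-(✓)  1111-(✓)
size-2^2 implicants → -1-10  -111-  0-11-  11-1-
Unchecked terms (primes): -0101, -1-10, -111-, 0-11-, 001-1, 01001, 1-010, 10-01, 11-1-
Minterm coverage:
  m5 ⊆ -0101,001-1
  m6 ⊆ 0-11- [E]
  m7 ⊆ 0-11-,001-1
  m9 ⊆ 01001 [E]
  m10 ⊆ -1-10 [E]
  m14 ⊆ -1-10,-111-,0-11-
  m15 ⊆ -111-,0-11-
  m17 ⊆ 10-01 [E]
  m26 ⊆ -1-10,1-010,11-1-
  m27 ⊆ 11-1- [E]
E = {-1-10, 0-11-, 01001, 10-01, 11-1-}
Petrick residual → -0101
Cover = b'cd'e + bde' + a'cd + a'bc'd'e + ab'd'e + abd  |cover|=6

6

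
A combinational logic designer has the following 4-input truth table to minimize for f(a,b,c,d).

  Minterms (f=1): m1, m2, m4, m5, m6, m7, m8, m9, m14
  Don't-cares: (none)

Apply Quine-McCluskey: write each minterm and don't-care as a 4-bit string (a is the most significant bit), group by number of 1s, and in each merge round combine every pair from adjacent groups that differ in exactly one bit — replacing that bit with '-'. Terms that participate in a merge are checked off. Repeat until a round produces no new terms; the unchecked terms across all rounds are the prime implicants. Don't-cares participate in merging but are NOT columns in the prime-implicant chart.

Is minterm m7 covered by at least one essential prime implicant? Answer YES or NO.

size-2^0 implicants → 0001(✓)  0010(✓)  0100(✓)  0101(✓)  0110(✓)  0111(✓)  1000(✓)  1001(✓)  1110(✓)
size-2^1 implicants → -001  -110  0-01  0-10  01-0(✓)  01-1(✓)  010-(✓)  011-(✓)  100-
size-2^2 implicants → 01--
Unchecked terms (primes): -001, -110, 0-01, 0-10, 01--, 100-
Minterm coverage:
  m1 ⊆ -001,0-01
  m2 ⊆ 0-10 [E]
  m4 ⊆ 01-- [E]
  m5 ⊆ 0-01,01--
  m6 ⊆ -110,0-10,01--
  m7 ⊆ 01-- [E]
  m8 ⊆ 100- [E]
  m9 ⊆ -001,100-
  m14 ⊆ -110 [E]
E = {-110, 0-10, 01--, 100-}

YES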